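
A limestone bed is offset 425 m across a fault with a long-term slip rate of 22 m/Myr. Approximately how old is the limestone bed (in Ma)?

19.3 Ma

age = offset / rate = 425 m / (22 m/Myr) = 1.93e+07 yr = 19.3 Ma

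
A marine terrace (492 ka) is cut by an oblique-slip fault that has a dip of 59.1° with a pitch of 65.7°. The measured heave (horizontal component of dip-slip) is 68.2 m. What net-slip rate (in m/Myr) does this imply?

296 m/Myr

dip-slip = heave / cos(dip) = 68.2 / cos(59.1°) = 132.8 m
net slip = dip-slip / sin(rake) = 132.8 / sin(65.7°) = 145.7 m
rate = 145.7 m / 492 ka = 0.000296 m/yr = 296 m/Myr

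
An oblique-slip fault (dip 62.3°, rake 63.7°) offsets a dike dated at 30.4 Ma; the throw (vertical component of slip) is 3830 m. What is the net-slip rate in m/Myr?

159 m/Myr

dip-slip = throw / sin(dip) = 3830 / sin(62.3°) = 4326 m
net slip = dip-slip / sin(rake) = 4326 / sin(63.7°) = 4825 m
rate = 4825 m / 30.4 Ma = 0.000159 m/yr = 159 m/Myr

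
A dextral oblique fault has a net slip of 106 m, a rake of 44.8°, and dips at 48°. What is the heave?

50 m

dip-slip = net slip × sin(rake) = 106 m × sin(44.8°) = 74.69 m
heave = dip-slip × cos(dip) = 74.69 × cos(48°) = 50 m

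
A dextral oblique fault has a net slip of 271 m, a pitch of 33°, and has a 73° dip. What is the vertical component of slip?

141 m

dip-slip = net slip × sin(rake) = 271 m × sin(33°) = 147.6 m
throw = dip-slip × sin(dip) = 147.6 × sin(73°) = 141 m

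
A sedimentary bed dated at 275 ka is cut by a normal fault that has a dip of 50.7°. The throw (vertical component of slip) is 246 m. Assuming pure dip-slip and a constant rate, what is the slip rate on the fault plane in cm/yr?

0.116 cm/yr

dip-slip = throw / sin(dip) = 246 m / sin(50.7°) = 317.9 m
rate = 317.9 m / 275 ka = 0.00116 m/yr = 0.116 cm/yr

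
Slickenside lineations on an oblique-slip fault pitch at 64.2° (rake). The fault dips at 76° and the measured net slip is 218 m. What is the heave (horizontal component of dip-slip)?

dip-slip = net slip × sin(rake) = 218 m × sin(64.2°) = 196.3 m
heave = dip-slip × cos(dip) = 196.3 × cos(76°) = 47.5 m

47.5 m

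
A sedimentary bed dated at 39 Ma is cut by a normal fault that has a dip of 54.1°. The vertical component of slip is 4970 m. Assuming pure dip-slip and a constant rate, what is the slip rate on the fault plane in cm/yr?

0.0157 cm/yr

dip-slip = throw / sin(dip) = 4970 m / sin(54.1°) = 6135 m
rate = 6135 m / 39 Ma = 0.000157 m/yr = 0.0157 cm/yr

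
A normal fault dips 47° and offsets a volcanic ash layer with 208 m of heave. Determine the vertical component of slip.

223 m

throw = heave × tan(dip) = 208 × tan(47°) = 223 m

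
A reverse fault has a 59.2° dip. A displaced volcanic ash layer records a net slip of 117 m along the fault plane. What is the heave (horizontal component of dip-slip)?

heave = dip-slip × cos(dip) = 117 m × cos(59.2°) = 59.9 m

59.9 m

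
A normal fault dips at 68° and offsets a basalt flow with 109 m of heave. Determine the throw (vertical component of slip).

270 m

throw = heave × tan(dip) = 109 × tan(68°) = 270 m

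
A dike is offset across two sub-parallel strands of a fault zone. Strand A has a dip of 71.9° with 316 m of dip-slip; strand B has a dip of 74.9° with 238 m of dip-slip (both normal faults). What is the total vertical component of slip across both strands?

throw_A = 316 × sin(71.9°) = 300.4 m
throw_B = 238 × sin(74.9°) = 229.8 m
total = 300.4 + 229.8 = 530 m

530 m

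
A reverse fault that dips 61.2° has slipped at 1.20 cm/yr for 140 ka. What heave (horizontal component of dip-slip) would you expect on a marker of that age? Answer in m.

dip-slip = rate × time = 1.20 cm/yr × 140 ka = 1680 m
heave = dip-slip × cos(dip) = 1680 × cos(61.2°) = 809 m

809 m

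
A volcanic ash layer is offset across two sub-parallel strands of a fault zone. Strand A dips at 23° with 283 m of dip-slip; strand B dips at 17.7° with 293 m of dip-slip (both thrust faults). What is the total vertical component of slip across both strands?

200 m

throw_A = 283 × sin(23°) = 110.6 m
throw_B = 293 × sin(17.7°) = 89.08 m
total = 110.6 + 89.08 = 200 m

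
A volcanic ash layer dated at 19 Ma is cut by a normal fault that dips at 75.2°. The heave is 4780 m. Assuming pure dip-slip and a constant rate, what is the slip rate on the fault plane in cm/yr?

0.0985 cm/yr

dip-slip = heave / cos(dip) = 4780 m / cos(75.2°) = 18710 m
rate = 18710 m / 19 Ma = 0.000985 m/yr = 0.0985 cm/yr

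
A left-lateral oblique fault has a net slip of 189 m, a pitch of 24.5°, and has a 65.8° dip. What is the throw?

71.5 m

dip-slip = net slip × sin(rake) = 189 m × sin(24.5°) = 78.38 m
throw = dip-slip × sin(dip) = 78.38 × sin(65.8°) = 71.5 m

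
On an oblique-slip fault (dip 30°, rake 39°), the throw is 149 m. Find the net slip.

dip-slip = throw / sin(dip) = 149 / sin(30°) = 298 m
net slip = dip-slip / sin(rake) = 298 / sin(39°) = 474 m

474 m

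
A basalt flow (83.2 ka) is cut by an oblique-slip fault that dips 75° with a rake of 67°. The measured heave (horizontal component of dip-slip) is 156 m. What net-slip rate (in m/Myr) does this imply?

7870 m/Myr

dip-slip = heave / cos(dip) = 156 / cos(75°) = 602.7 m
net slip = dip-slip / sin(rake) = 602.7 / sin(67°) = 654.8 m
rate = 654.8 m / 83.2 ka = 0.00787 m/yr = 7870 m/Myr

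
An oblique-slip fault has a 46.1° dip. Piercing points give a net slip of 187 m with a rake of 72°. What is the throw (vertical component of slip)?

128 m

dip-slip = net slip × sin(rake) = 187 m × sin(72°) = 177.8 m
throw = dip-slip × sin(dip) = 177.8 × sin(46.1°) = 128 m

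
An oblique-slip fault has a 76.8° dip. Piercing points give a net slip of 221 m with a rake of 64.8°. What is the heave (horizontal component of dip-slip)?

dip-slip = net slip × sin(rake) = 221 m × sin(64.8°) = 200 m
heave = dip-slip × cos(dip) = 200 × cos(76.8°) = 45.7 m

45.7 m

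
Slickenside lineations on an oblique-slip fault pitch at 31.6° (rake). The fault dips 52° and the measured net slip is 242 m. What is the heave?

78.1 m

dip-slip = net slip × sin(rake) = 242 m × sin(31.6°) = 126.8 m
heave = dip-slip × cos(dip) = 126.8 × cos(52°) = 78.1 m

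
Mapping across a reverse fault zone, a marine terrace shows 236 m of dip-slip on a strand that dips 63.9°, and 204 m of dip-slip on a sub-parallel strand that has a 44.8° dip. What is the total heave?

249 m

heave_A = 236 × cos(63.9°) = 103.8 m
heave_B = 204 × cos(44.8°) = 144.8 m
total = 103.8 + 144.8 = 249 m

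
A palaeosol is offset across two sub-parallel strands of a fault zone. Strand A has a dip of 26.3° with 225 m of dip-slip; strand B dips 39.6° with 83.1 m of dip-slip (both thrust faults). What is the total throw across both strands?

throw_A = 225 × sin(26.3°) = 99.69 m
throw_B = 83.1 × sin(39.6°) = 52.97 m
total = 99.69 + 52.97 = 153 m

153 m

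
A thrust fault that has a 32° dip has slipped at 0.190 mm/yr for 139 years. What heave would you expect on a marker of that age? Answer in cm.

2.24 cm

dip-slip = rate × time = 0.190 mm/yr × 139 years = 0.02641 m
heave = dip-slip × cos(dip) = 0.02641 × cos(32°) = 0.0224 m = 2.24 cm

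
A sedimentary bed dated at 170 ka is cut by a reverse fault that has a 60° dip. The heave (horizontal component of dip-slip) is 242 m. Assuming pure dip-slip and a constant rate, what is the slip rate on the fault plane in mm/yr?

2.85 mm/yr

dip-slip = heave / cos(dip) = 242 m / cos(60°) = 484 m
rate = 484 m / 170 ka = 0.00285 m/yr = 2.85 mm/yr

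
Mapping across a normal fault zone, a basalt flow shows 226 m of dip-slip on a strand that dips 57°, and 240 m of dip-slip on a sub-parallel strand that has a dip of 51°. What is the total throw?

throw_A = 226 × sin(57°) = 189.5 m
throw_B = 240 × sin(51°) = 186.5 m
total = 189.5 + 186.5 = 376 m

376 m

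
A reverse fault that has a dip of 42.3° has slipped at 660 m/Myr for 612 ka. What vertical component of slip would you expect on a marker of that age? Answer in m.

272 m

dip-slip = rate × time = 660 m/Myr × 612 ka = 403.9 m
throw = dip-slip × sin(dip) = 403.9 × sin(42.3°) = 272 m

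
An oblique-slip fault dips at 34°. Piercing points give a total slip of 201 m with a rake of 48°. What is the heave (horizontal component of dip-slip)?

124 m

dip-slip = net slip × sin(rake) = 201 m × sin(48°) = 149.4 m
heave = dip-slip × cos(dip) = 149.4 × cos(34°) = 124 m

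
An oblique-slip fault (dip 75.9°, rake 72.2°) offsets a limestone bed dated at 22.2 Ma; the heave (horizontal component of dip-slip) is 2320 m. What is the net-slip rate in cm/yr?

dip-slip = heave / cos(dip) = 2320 / cos(75.9°) = 9523 m
net slip = dip-slip / sin(rake) = 9523 / sin(72.2°) = 10000 m
rate = 10000 m / 22.2 Ma = 0.000451 m/yr = 0.0451 cm/yr

0.0451 cm/yr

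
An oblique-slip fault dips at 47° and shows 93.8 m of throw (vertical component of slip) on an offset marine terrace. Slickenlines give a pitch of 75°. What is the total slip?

133 m

dip-slip = throw / sin(dip) = 93.8 / sin(47°) = 128.3 m
net slip = dip-slip / sin(rake) = 128.3 / sin(75°) = 133 m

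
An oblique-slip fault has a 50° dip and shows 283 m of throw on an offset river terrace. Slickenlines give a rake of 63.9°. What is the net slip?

dip-slip = throw / sin(dip) = 283 / sin(50°) = 369.4 m
net slip = dip-slip / sin(rake) = 369.4 / sin(63.9°) = 411 m

411 m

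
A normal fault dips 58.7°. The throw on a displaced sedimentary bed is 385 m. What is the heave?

234 m

heave = throw / tan(dip) = 385 / tan(58.7°) = 234 m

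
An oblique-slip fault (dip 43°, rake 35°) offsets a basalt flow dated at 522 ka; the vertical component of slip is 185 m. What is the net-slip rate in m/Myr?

906 m/Myr

dip-slip = throw / sin(dip) = 185 / sin(43°) = 271.3 m
net slip = dip-slip / sin(rake) = 271.3 / sin(35°) = 472.9 m
rate = 472.9 m / 522 ka = 0.000906 m/yr = 906 m/Myr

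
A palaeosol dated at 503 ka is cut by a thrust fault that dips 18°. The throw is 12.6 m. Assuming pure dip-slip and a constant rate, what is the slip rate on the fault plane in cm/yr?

0.00811 cm/yr

dip-slip = throw / sin(dip) = 12.6 m / sin(18°) = 40.77 m
rate = 40.77 m / 503 ka = 0.0000811 m/yr = 0.00811 cm/yr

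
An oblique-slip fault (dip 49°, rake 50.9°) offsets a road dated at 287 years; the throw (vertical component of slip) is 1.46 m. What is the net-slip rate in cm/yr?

0.869 cm/yr

dip-slip = throw / sin(dip) = 1.46 / sin(49°) = 1.935 m
net slip = dip-slip / sin(rake) = 1.935 / sin(50.9°) = 2.493 m
rate = 2.493 m / 287 years = 0.00869 m/yr = 0.869 cm/yr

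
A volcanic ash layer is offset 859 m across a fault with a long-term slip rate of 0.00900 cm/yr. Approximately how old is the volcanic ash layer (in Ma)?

9.54 Ma

age = offset / rate = 859 m / (0.00900 cm/yr) = 9.54e+06 yr = 9.54 Ma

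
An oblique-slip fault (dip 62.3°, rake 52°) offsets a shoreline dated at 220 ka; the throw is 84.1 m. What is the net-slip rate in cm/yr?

0.0548 cm/yr

dip-slip = throw / sin(dip) = 84.1 / sin(62.3°) = 94.99 m
net slip = dip-slip / sin(rake) = 94.99 / sin(52°) = 120.5 m
rate = 120.5 m / 220 ka = 0.000548 m/yr = 0.0548 cm/yr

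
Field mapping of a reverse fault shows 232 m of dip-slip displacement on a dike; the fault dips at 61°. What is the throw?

203 m

throw = dip-slip × sin(dip) = 232 m × sin(61°) = 203 m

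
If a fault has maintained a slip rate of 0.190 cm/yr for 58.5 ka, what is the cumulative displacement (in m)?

111 m

slip = rate × time = 0.190 cm/yr × 58.5 ka = 111 m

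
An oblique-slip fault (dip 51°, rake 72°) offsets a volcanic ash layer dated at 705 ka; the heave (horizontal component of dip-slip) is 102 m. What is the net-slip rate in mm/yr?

0.242 mm/yr

dip-slip = heave / cos(dip) = 102 / cos(51°) = 162.1 m
net slip = dip-slip / sin(rake) = 162.1 / sin(72°) = 170.4 m
rate = 170.4 m / 705 ka = 0.000242 m/yr = 0.242 mm/yr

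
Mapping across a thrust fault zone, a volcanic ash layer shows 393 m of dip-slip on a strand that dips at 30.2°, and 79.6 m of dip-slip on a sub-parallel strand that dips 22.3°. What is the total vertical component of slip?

throw_A = 393 × sin(30.2°) = 197.7 m
throw_B = 79.6 × sin(22.3°) = 30.20 m
total = 197.7 + 30.20 = 228 m

228 m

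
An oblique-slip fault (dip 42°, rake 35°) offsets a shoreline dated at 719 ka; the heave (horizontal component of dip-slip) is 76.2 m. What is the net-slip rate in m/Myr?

dip-slip = heave / cos(dip) = 76.2 / cos(42°) = 102.5 m
net slip = dip-slip / sin(rake) = 102.5 / sin(35°) = 178.8 m
rate = 178.8 m / 719 ka = 0.000249 m/yr = 249 m/Myr

249 m/Myr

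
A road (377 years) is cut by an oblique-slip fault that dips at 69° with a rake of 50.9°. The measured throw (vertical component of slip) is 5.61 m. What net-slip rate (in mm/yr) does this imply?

20.5 mm/yr

dip-slip = throw / sin(dip) = 5.61 / sin(69°) = 6.009 m
net slip = dip-slip / sin(rake) = 6.009 / sin(50.9°) = 7.743 m
rate = 7.743 m / 377 years = 0.0205 m/yr = 20.5 mm/yr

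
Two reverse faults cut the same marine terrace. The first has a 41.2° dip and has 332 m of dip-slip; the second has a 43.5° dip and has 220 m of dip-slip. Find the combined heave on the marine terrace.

heave_A = 332 × cos(41.2°) = 249.8 m
heave_B = 220 × cos(43.5°) = 159.6 m
total = 249.8 + 159.6 = 409 m

409 m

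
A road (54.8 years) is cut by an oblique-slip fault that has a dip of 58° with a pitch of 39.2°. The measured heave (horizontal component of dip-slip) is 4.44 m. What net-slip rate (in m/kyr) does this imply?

242 m/kyr

dip-slip = heave / cos(dip) = 4.44 / cos(58°) = 8.379 m
net slip = dip-slip / sin(rake) = 8.379 / sin(39.2°) = 13.26 m
rate = 13.26 m / 54.8 years = 0.242 m/yr = 242 m/kyr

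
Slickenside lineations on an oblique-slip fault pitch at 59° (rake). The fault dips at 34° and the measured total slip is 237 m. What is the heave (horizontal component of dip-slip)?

dip-slip = net slip × sin(rake) = 237 m × sin(59°) = 203.1 m
heave = dip-slip × cos(dip) = 203.1 × cos(34°) = 168 m

168 m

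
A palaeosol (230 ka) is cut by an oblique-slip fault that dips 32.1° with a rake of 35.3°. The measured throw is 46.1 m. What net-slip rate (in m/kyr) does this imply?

0.653 m/kyr

dip-slip = throw / sin(dip) = 46.1 / sin(32.1°) = 86.75 m
net slip = dip-slip / sin(rake) = 86.75 / sin(35.3°) = 150.1 m
rate = 150.1 m / 230 ka = 0.000653 m/yr = 0.653 m/kyr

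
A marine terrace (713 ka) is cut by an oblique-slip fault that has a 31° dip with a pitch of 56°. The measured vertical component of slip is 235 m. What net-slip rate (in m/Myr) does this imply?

dip-slip = throw / sin(dip) = 235 / sin(31°) = 456.3 m
net slip = dip-slip / sin(rake) = 456.3 / sin(56°) = 550.4 m
rate = 550.4 m / 713 ka = 0.000772 m/yr = 772 m/Myr

772 m/Myr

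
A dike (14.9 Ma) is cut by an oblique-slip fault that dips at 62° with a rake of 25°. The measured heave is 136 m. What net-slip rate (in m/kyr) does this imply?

dip-slip = heave / cos(dip) = 136 / cos(62°) = 289.7 m
net slip = dip-slip / sin(rake) = 289.7 / sin(25°) = 685.5 m
rate = 685.5 m / 14.9 Ma = 0.0000460 m/yr = 0.0460 m/kyr

0.0460 m/kyr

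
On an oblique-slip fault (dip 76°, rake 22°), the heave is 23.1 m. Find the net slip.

255 m

dip-slip = heave / cos(dip) = 23.1 / cos(76°) = 95.49 m
net slip = dip-slip / sin(rake) = 95.49 / sin(22°) = 255 m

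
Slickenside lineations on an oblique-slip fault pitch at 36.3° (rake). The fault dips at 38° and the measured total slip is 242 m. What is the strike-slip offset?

strike-slip = net slip × cos(rake) = 242 m × cos(36.3°) = 195 m

195 m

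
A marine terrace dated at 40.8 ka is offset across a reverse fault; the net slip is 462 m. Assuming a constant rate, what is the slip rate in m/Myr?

11300 m/Myr

rate = 462 m / 40.8 ka = 0.0113 m/yr = 11300 m/Myr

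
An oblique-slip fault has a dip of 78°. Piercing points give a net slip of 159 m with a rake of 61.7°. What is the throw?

dip-slip = net slip × sin(rake) = 159 m × sin(61.7°) = 140 m
throw = dip-slip × sin(dip) = 140 × sin(78°) = 137 m

137 m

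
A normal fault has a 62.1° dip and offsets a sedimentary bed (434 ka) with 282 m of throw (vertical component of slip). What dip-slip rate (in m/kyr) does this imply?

0.735 m/kyr

dip-slip = throw / sin(dip) = 282 m / sin(62.1°) = 319.1 m
rate = 319.1 m / 434 ka = 0.000735 m/yr = 0.735 m/kyr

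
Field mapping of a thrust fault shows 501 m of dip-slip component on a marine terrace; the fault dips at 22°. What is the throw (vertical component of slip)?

throw = dip-slip × sin(dip) = 501 m × sin(22°) = 188 m

188 m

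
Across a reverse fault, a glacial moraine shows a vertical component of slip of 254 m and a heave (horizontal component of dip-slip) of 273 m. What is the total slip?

net slip = √(throw² + heave²) = √(254² + 273²) = 373 m

373 m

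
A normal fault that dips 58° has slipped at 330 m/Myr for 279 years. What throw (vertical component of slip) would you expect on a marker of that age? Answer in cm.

dip-slip = rate × time = 330 m/Myr × 279 years = 0.09207 m
throw = dip-slip × sin(dip) = 0.09207 × sin(58°) = 0.0781 m = 7.81 cm

7.81 cm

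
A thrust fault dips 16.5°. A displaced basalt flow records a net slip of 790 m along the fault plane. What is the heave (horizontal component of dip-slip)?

757 m

heave = dip-slip × cos(dip) = 790 m × cos(16.5°) = 757 m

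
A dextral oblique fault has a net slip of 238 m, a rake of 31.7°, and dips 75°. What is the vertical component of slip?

121 m

dip-slip = net slip × sin(rake) = 238 m × sin(31.7°) = 125.1 m
throw = dip-slip × sin(dip) = 125.1 × sin(75°) = 121 m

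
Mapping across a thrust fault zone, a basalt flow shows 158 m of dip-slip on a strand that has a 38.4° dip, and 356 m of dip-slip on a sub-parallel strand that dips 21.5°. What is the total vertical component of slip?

229 m

throw_A = 158 × sin(38.4°) = 98.14 m
throw_B = 356 × sin(21.5°) = 130.5 m
total = 98.14 + 130.5 = 229 m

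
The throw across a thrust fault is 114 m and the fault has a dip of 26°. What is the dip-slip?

260 m

dip-slip = throw / sin(dip) = 114 / sin(26°) = 260 m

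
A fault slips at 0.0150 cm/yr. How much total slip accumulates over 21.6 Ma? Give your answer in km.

slip = rate × time = 0.0150 cm/yr × 21.6 Ma = 3240 m = 3.24 km

3.24 km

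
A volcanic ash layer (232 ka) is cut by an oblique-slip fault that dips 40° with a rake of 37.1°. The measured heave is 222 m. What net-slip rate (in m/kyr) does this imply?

dip-slip = heave / cos(dip) = 222 / cos(40°) = 289.8 m
net slip = dip-slip / sin(rake) = 289.8 / sin(37.1°) = 480.4 m
rate = 480.4 m / 232 ka = 0.00207 m/yr = 2.07 m/kyr

2.07 m/kyr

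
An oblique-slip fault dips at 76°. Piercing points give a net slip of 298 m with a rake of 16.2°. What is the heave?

dip-slip = net slip × sin(rake) = 298 m × sin(16.2°) = 83.14 m
heave = dip-slip × cos(dip) = 83.14 × cos(76°) = 20.1 m

20.1 m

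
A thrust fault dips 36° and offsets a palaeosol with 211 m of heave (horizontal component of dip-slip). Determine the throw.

throw = heave × tan(dip) = 211 × tan(36°) = 153 m

153 m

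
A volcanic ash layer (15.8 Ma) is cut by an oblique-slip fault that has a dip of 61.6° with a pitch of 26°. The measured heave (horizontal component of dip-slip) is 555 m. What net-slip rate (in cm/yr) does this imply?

0.0168 cm/yr

dip-slip = heave / cos(dip) = 555 / cos(61.6°) = 1167 m
net slip = dip-slip / sin(rake) = 1167 / sin(26°) = 2662 m
rate = 2662 m / 15.8 Ma = 0.000168 m/yr = 0.0168 cm/yr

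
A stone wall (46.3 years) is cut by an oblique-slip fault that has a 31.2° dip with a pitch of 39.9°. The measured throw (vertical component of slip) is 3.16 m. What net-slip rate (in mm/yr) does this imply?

dip-slip = throw / sin(dip) = 3.16 / sin(31.2°) = 6.100 m
net slip = dip-slip / sin(rake) = 6.100 / sin(39.9°) = 9.510 m
rate = 9.510 m / 46.3 years = 0.205 m/yr = 205 mm/yr

205 mm/yr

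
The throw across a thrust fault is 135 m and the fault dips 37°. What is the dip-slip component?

dip-slip = throw / sin(dip) = 135 / sin(37°) = 224 m

224 m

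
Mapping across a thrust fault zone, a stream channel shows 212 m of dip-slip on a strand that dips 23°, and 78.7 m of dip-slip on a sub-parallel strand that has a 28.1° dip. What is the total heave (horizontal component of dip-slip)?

265 m

heave_A = 212 × cos(23°) = 195.1 m
heave_B = 78.7 × cos(28.1°) = 69.42 m
total = 195.1 + 69.42 = 265 m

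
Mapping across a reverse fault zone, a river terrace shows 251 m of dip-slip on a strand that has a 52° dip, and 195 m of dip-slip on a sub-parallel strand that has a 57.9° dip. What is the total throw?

363 m

throw_A = 251 × sin(52°) = 197.8 m
throw_B = 195 × sin(57.9°) = 165.2 m
total = 197.8 + 165.2 = 363 m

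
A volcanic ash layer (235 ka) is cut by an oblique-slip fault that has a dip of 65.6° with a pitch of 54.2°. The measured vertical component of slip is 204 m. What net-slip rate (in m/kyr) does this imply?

dip-slip = throw / sin(dip) = 204 / sin(65.6°) = 224 m
net slip = dip-slip / sin(rake) = 224 / sin(54.2°) = 276.2 m
rate = 276.2 m / 235 ka = 0.00118 m/yr = 1.18 m/kyr

1.18 m/kyr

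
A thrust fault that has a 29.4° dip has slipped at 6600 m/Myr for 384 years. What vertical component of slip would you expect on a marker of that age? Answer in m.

dip-slip = rate × time = 6600 m/Myr × 384 years = 2.534 m
throw = dip-slip × sin(dip) = 2.534 × sin(29.4°) = 1.24 m

1.24 m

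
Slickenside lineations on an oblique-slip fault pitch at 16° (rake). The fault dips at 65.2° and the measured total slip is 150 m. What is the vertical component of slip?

37.5 m

dip-slip = net slip × sin(rake) = 150 m × sin(16°) = 41.35 m
throw = dip-slip × sin(dip) = 41.35 × sin(65.2°) = 37.5 m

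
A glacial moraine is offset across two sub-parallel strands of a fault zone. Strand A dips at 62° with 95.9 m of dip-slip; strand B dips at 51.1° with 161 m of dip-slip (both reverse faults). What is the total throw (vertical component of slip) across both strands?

throw_A = 95.9 × sin(62°) = 84.67 m
throw_B = 161 × sin(51.1°) = 125.3 m
total = 84.67 + 125.3 = 210 m

210 m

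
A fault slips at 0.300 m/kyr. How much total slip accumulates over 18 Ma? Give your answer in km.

slip = rate × time = 0.300 m/kyr × 18 Ma = 5400 m = 5.40 km

5.40 km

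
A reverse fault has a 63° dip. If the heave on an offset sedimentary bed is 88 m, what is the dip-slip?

194 m

dip-slip = heave / cos(dip) = 88 / cos(63°) = 194 m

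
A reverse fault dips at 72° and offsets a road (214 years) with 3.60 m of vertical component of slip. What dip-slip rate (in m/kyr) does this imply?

17.7 m/kyr

dip-slip = throw / sin(dip) = 3.60 m / sin(72°) = 3.785 m
rate = 3.785 m / 214 years = 0.0177 m/yr = 17.7 m/kyr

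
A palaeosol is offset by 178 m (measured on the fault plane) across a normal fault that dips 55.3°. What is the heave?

heave = dip-slip × cos(dip) = 178 m × cos(55.3°) = 101 m

101 m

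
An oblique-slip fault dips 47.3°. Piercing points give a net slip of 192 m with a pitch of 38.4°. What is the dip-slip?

dip-slip = net slip × sin(rake) = 192 m × sin(38.4°) = 119 m

119 m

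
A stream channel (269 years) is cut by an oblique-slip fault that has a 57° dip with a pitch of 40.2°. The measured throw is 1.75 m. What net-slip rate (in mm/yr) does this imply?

dip-slip = throw / sin(dip) = 1.75 / sin(57°) = 2.087 m
net slip = dip-slip / sin(rake) = 2.087 / sin(40.2°) = 3.233 m
rate = 3.233 m / 269 years = 0.0120 m/yr = 12 mm/yr

12 mm/yr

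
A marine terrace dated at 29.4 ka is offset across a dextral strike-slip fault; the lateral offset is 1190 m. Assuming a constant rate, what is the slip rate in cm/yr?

4.05 cm/yr

rate = 1190 m / 29.4 ka = 0.0405 m/yr = 4.05 cm/yr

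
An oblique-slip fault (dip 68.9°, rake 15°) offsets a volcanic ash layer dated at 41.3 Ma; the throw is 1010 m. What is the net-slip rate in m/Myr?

dip-slip = throw / sin(dip) = 1010 / sin(68.9°) = 1083 m
net slip = dip-slip / sin(rake) = 1083 / sin(15°) = 4183 m
rate = 4183 m / 41.3 Ma = 0.000101 m/yr = 101 m/Myr

101 m/Myr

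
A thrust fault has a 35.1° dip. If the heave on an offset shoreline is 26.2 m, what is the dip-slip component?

dip-slip = heave / cos(dip) = 26.2 / cos(35.1°) = 32 m

32 m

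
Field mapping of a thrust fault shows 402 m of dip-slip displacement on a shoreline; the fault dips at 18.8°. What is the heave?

381 m

heave = dip-slip × cos(dip) = 402 m × cos(18.8°) = 381 m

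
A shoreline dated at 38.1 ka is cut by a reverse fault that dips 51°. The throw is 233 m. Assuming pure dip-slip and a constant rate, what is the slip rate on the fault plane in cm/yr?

dip-slip = throw / sin(dip) = 233 m / sin(51°) = 299.8 m
rate = 299.8 m / 38.1 ka = 0.00787 m/yr = 0.787 cm/yr

0.787 cm/yr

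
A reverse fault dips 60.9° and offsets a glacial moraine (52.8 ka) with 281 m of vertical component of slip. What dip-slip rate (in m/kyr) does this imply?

6.09 m/kyr

dip-slip = throw / sin(dip) = 281 m / sin(60.9°) = 321.6 m
rate = 321.6 m / 52.8 ka = 0.00609 m/yr = 6.09 m/kyr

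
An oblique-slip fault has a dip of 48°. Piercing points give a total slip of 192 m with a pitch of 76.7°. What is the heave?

125 m

dip-slip = net slip × sin(rake) = 192 m × sin(76.7°) = 186.9 m
heave = dip-slip × cos(dip) = 186.9 × cos(48°) = 125 m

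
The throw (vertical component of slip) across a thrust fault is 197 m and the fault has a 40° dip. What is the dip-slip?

dip-slip = throw / sin(dip) = 197 / sin(40°) = 306 m

306 m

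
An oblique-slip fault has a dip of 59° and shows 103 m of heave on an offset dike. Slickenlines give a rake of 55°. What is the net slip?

dip-slip = heave / cos(dip) = 103 / cos(59°) = 200 m
net slip = dip-slip / sin(rake) = 200 / sin(55°) = 244 m

244 m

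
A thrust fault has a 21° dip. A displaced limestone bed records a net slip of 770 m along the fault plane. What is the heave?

719 m

heave = dip-slip × cos(dip) = 770 m × cos(21°) = 719 m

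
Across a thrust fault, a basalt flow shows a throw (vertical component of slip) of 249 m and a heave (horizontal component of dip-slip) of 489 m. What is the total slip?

549 m

net slip = √(throw² + heave²) = √(249² + 489²) = 549 m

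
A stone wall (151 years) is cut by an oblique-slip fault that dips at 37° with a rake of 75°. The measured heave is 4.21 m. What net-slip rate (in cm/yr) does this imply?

dip-slip = heave / cos(dip) = 4.21 / cos(37°) = 5.271 m
net slip = dip-slip / sin(rake) = 5.271 / sin(75°) = 5.457 m
rate = 5.457 m / 151 years = 0.0361 m/yr = 3.61 cm/yr

3.61 cm/yr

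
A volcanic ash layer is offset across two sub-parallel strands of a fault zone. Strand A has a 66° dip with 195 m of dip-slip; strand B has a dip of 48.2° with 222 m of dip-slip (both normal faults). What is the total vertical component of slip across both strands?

throw_A = 195 × sin(66°) = 178.1 m
throw_B = 222 × sin(48.2°) = 165.5 m
total = 178.1 + 165.5 = 344 m

344 m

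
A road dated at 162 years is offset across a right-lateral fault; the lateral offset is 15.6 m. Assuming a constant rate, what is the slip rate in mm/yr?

rate = 15.6 m / 162 years = 0.0963 m/yr = 96.3 mm/yr

96.3 mm/yr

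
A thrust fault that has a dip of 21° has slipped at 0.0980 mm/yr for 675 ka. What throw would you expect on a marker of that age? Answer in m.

dip-slip = rate × time = 0.0980 mm/yr × 675 ka = 66.15 m
throw = dip-slip × sin(dip) = 66.15 × sin(21°) = 23.7 m

23.7 m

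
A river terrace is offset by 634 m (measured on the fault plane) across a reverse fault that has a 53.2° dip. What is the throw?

508 m

throw = dip-slip × sin(dip) = 634 m × sin(53.2°) = 508 m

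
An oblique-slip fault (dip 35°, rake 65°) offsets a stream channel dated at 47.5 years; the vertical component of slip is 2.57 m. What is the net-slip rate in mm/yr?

104 mm/yr

dip-slip = throw / sin(dip) = 2.57 / sin(35°) = 4.481 m
net slip = dip-slip / sin(rake) = 4.481 / sin(65°) = 4.944 m
rate = 4.944 m / 47.5 years = 0.104 m/yr = 104 mm/yr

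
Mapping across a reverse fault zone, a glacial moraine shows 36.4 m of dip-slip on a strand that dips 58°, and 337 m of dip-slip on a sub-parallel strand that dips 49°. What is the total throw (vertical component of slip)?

throw_A = 36.4 × sin(58°) = 30.87 m
throw_B = 337 × sin(49°) = 254.3 m
total = 30.87 + 254.3 = 285 m

285 m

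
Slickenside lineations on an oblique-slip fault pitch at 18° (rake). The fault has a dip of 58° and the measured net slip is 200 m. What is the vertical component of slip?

52.4 m

dip-slip = net slip × sin(rake) = 200 m × sin(18°) = 61.80 m
throw = dip-slip × sin(dip) = 61.80 × sin(58°) = 52.4 m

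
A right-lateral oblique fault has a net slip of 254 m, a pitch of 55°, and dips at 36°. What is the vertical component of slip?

122 m

dip-slip = net slip × sin(rake) = 254 m × sin(55°) = 208.1 m
throw = dip-slip × sin(dip) = 208.1 × sin(36°) = 122 m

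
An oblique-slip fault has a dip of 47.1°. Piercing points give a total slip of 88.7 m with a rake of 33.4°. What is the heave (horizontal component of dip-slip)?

dip-slip = net slip × sin(rake) = 88.7 m × sin(33.4°) = 48.83 m
heave = dip-slip × cos(dip) = 48.83 × cos(47.1°) = 33.2 m

33.2 m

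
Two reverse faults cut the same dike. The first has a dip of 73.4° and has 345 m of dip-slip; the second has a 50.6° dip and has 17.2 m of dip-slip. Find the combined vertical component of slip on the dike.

344 m

throw_A = 345 × sin(73.4°) = 330.6 m
throw_B = 17.2 × sin(50.6°) = 13.29 m
total = 330.6 + 13.29 = 344 m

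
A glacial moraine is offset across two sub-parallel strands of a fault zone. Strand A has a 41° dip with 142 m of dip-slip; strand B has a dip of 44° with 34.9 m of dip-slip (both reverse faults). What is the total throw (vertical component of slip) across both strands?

117 m

throw_A = 142 × sin(41°) = 93.16 m
throw_B = 34.9 × sin(44°) = 24.24 m
total = 93.16 + 24.24 = 117 m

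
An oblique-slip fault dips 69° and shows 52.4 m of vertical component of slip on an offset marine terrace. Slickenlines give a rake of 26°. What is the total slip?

128 m

dip-slip = throw / sin(dip) = 52.4 / sin(69°) = 56.13 m
net slip = dip-slip / sin(rake) = 56.13 / sin(26°) = 128 m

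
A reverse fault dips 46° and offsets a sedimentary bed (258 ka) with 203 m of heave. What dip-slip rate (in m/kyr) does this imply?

dip-slip = heave / cos(dip) = 203 m / cos(46°) = 292.2 m
rate = 292.2 m / 258 ka = 0.00113 m/yr = 1.13 m/kyr

1.13 m/kyr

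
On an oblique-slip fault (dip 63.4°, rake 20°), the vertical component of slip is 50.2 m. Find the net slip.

164 m

dip-slip = throw / sin(dip) = 50.2 / sin(63.4°) = 56.14 m
net slip = dip-slip / sin(rake) = 56.14 / sin(20°) = 164 m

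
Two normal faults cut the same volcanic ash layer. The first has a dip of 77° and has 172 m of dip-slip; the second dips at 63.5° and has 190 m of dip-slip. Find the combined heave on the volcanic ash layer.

123 m

heave_A = 172 × cos(77°) = 38.69 m
heave_B = 190 × cos(63.5°) = 84.78 m
total = 38.69 + 84.78 = 123 m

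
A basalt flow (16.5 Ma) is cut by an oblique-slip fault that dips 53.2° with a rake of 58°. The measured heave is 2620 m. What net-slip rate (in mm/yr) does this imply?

0.313 mm/yr

dip-slip = heave / cos(dip) = 2620 / cos(53.2°) = 4374 m
net slip = dip-slip / sin(rake) = 4374 / sin(58°) = 5157 m
rate = 5157 m / 16.5 Ma = 0.000313 m/yr = 0.313 mm/yr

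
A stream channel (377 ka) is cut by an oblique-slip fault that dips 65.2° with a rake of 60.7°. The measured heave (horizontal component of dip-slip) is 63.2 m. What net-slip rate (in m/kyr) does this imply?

dip-slip = heave / cos(dip) = 63.2 / cos(65.2°) = 150.7 m
net slip = dip-slip / sin(rake) = 150.7 / sin(60.7°) = 172.8 m
rate = 172.8 m / 377 ka = 0.000458 m/yr = 0.458 m/kyr

0.458 m/kyr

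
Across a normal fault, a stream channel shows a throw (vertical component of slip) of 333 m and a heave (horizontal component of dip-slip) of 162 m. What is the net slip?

net slip = √(throw² + heave²) = √(333² + 162²) = 370 m

370 m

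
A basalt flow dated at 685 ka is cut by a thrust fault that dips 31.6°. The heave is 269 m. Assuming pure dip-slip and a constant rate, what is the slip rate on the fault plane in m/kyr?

dip-slip = heave / cos(dip) = 269 m / cos(31.6°) = 315.8 m
rate = 315.8 m / 685 ka = 0.000461 m/yr = 0.461 m/kyr

0.461 m/kyr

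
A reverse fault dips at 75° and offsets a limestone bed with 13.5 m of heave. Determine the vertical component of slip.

50.4 m

throw = heave × tan(dip) = 13.5 × tan(75°) = 50.4 m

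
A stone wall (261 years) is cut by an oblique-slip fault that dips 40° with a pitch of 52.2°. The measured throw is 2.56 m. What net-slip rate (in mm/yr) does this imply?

dip-slip = throw / sin(dip) = 2.56 / sin(40°) = 3.983 m
net slip = dip-slip / sin(rake) = 3.983 / sin(52.2°) = 5.040 m
rate = 5.040 m / 261 years = 0.0193 m/yr = 19.3 mm/yr

19.3 mm/yr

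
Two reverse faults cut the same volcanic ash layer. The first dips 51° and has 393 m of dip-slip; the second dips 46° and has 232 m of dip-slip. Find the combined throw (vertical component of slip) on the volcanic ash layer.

throw_A = 393 × sin(51°) = 305.4 m
throw_B = 232 × sin(46°) = 166.9 m
total = 305.4 + 166.9 = 472 m

472 m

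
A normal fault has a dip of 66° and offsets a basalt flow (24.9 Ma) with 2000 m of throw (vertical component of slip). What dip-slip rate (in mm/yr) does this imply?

0.0879 mm/yr

dip-slip = throw / sin(dip) = 2000 m / sin(66°) = 2189 m
rate = 2189 m / 24.9 Ma = 0.0000879 m/yr = 0.0879 mm/yr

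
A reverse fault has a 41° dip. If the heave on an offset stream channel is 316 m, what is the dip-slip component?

419 m

dip-slip = heave / cos(dip) = 316 / cos(41°) = 419 m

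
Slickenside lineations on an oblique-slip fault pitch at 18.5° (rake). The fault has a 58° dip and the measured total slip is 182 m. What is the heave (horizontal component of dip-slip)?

dip-slip = net slip × sin(rake) = 182 m × sin(18.5°) = 57.75 m
heave = dip-slip × cos(dip) = 57.75 × cos(58°) = 30.6 m

30.6 m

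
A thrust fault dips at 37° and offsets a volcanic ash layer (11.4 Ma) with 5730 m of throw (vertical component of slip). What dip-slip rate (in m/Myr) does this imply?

835 m/Myr

dip-slip = throw / sin(dip) = 5730 m / sin(37°) = 9521 m
rate = 9521 m / 11.4 Ma = 0.000835 m/yr = 835 m/Myr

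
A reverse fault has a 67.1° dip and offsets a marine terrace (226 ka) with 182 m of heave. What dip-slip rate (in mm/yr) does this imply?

2.07 mm/yr

dip-slip = heave / cos(dip) = 182 m / cos(67.1°) = 467.7 m
rate = 467.7 m / 226 ka = 0.00207 m/yr = 2.07 mm/yr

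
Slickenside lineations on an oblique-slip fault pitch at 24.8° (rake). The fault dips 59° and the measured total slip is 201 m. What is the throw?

72.3 m

dip-slip = net slip × sin(rake) = 201 m × sin(24.8°) = 84.31 m
throw = dip-slip × sin(dip) = 84.31 × sin(59°) = 72.3 m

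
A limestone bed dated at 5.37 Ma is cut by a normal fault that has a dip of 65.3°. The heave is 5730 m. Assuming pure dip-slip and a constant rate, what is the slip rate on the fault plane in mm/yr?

2.55 mm/yr

dip-slip = heave / cos(dip) = 5730 m / cos(65.3°) = 13710 m
rate = 13710 m / 5.37 Ma = 0.00255 m/yr = 2.55 mm/yr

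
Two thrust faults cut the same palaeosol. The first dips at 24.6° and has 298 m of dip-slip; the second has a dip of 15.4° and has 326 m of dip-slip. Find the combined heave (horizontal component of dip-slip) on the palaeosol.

585 m

heave_A = 298 × cos(24.6°) = 271 m
heave_B = 326 × cos(15.4°) = 314.3 m
total = 271 + 314.3 = 585 m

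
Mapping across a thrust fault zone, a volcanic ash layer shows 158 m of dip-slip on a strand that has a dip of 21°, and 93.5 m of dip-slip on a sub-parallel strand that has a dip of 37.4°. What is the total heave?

heave_A = 158 × cos(21°) = 147.5 m
heave_B = 93.5 × cos(37.4°) = 74.28 m
total = 147.5 + 74.28 = 222 m

222 m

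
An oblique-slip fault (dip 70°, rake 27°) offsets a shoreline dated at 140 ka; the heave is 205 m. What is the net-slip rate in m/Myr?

dip-slip = heave / cos(dip) = 205 / cos(70°) = 599.4 m
net slip = dip-slip / sin(rake) = 599.4 / sin(27°) = 1320 m
rate = 1320 m / 140 ka = 0.00943 m/yr = 9430 m/Myr

9430 m/Myr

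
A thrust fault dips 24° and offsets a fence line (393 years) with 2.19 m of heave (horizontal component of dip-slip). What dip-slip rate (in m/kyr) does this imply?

6.10 m/kyr

dip-slip = heave / cos(dip) = 2.19 m / cos(24°) = 2.397 m
rate = 2.397 m / 393 years = 0.00610 m/yr = 6.10 m/kyr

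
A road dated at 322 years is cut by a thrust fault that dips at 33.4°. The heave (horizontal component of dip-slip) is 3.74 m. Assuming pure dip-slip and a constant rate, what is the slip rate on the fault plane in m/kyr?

dip-slip = heave / cos(dip) = 3.74 m / cos(33.4°) = 4.480 m
rate = 4.480 m / 322 years = 0.0139 m/yr = 13.9 m/kyr

13.9 m/kyr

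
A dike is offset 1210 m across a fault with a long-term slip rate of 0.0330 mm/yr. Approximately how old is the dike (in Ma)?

age = offset / rate = 1210 m / (0.0330 mm/yr) = 3.67e+07 yr = 36.7 Ma

36.7 Ma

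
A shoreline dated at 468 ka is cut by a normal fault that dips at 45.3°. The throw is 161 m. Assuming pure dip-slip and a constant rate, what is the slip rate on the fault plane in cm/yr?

dip-slip = throw / sin(dip) = 161 m / sin(45.3°) = 226.5 m
rate = 226.5 m / 468 ka = 0.000484 m/yr = 0.0484 cm/yr

0.0484 cm/yr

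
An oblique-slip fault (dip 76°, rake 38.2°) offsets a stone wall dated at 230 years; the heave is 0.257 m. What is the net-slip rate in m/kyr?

dip-slip = heave / cos(dip) = 0.257 / cos(76°) = 1.062 m
net slip = dip-slip / sin(rake) = 1.062 / sin(38.2°) = 1.718 m
rate = 1.718 m / 230 years = 0.00747 m/yr = 7.47 m/kyr

7.47 m/kyr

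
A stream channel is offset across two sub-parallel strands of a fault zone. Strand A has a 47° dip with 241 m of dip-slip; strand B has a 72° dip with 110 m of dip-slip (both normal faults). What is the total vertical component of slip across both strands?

throw_A = 241 × sin(47°) = 176.3 m
throw_B = 110 × sin(72°) = 104.6 m
total = 176.3 + 104.6 = 281 m

281 m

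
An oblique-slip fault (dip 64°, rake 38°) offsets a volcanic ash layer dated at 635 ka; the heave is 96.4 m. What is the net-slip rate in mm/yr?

0.562 mm/yr

dip-slip = heave / cos(dip) = 96.4 / cos(64°) = 219.9 m
net slip = dip-slip / sin(rake) = 219.9 / sin(38°) = 357.2 m
rate = 357.2 m / 635 ka = 0.000562 m/yr = 0.562 mm/yr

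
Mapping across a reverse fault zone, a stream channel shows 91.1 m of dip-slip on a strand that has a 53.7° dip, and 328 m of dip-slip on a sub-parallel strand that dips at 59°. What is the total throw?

throw_A = 91.1 × sin(53.7°) = 73.42 m
throw_B = 328 × sin(59°) = 281.2 m
total = 73.42 + 281.2 = 355 m

355 m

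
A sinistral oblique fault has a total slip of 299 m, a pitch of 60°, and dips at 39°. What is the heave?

dip-slip = net slip × sin(rake) = 299 m × sin(60°) = 258.9 m
heave = dip-slip × cos(dip) = 258.9 × cos(39°) = 201 m

201 m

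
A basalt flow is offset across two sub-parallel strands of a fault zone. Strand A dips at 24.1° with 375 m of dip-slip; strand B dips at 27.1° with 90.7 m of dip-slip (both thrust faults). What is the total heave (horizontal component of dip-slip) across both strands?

423 m

heave_A = 375 × cos(24.1°) = 342.3 m
heave_B = 90.7 × cos(27.1°) = 80.74 m
total = 342.3 + 80.74 = 423 m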